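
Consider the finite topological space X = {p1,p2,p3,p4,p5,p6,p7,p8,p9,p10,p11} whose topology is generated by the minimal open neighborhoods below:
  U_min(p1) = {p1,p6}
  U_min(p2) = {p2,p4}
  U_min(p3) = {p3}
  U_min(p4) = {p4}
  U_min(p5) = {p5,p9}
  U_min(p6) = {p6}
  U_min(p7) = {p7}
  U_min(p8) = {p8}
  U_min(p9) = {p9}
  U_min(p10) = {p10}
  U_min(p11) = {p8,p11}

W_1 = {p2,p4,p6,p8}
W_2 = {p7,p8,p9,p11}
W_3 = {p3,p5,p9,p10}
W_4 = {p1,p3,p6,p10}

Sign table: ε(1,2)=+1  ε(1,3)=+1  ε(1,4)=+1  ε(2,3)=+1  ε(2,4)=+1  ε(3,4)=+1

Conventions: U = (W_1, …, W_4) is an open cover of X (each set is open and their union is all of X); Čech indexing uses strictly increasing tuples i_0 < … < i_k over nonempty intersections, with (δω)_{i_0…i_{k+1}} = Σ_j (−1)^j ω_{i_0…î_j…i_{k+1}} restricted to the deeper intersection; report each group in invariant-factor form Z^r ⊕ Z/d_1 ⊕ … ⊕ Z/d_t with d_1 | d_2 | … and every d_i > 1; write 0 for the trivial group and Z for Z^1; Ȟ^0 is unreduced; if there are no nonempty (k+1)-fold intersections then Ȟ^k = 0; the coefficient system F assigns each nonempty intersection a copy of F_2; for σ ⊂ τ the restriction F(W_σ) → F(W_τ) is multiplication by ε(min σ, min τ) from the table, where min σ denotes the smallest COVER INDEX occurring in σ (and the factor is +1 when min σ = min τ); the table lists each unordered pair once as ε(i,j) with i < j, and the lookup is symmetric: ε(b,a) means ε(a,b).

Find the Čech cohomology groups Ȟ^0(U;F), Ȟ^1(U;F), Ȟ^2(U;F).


nerve of the cover:
  W12={p8} W14={p6} W23={p9} W34={p3,p10}
C dims 4,4; δ0: rk_F2 3
Ȟ^0 = (4 − 3) − 0 = 1, so Ȟ^0 ≅ Z/2
Ȟ^1 = (4 − 0) − 3 = 1, so Ȟ^1 ≅ Z/2
Ȟ^2 = (0 − 0) − 0 = 0, so Ȟ^2 ≅ 0

Ȟ^0 ≅ Z/2,  Ȟ^1 ≅ Z/2,  Ȟ^2 ≅ 0


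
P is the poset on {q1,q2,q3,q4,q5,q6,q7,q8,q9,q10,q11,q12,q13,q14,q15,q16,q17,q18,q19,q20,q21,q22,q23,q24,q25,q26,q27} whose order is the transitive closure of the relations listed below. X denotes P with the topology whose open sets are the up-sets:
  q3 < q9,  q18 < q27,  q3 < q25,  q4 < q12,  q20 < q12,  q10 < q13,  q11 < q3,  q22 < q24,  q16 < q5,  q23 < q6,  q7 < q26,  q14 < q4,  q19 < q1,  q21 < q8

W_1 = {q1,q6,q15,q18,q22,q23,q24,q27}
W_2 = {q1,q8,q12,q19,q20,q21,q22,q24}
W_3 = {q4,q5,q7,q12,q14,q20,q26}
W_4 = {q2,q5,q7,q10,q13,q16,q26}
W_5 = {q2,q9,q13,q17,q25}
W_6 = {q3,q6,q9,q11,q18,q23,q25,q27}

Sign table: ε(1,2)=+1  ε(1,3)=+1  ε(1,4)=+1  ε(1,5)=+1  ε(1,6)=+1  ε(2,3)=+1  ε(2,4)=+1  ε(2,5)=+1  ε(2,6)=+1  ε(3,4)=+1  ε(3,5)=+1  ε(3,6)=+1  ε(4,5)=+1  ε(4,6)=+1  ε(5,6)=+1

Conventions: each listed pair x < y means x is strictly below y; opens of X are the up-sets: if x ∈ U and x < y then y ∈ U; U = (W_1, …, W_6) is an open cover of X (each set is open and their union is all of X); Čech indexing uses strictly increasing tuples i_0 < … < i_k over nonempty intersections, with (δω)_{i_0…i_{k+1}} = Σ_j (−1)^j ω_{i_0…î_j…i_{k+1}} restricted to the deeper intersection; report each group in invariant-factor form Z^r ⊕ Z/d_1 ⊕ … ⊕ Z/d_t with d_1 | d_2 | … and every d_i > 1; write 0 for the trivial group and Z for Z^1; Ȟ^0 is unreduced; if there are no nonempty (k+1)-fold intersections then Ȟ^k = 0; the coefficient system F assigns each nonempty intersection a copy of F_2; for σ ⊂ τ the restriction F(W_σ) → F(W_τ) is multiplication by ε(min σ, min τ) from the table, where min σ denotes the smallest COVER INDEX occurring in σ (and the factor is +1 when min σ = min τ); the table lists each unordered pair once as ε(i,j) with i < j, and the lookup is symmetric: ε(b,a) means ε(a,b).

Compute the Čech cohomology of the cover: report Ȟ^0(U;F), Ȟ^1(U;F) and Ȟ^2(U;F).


cover nerve:
  W12={q1,q22,q24} W16={q6,q18,q23,q27} W23={q12,q20} W34={q5,q7,q26} W45={q2,q13} W56={q9,q25}
C dims 6,6; δ0: rk_F2 5
Ȟ^0: (6−5)−0=1 ⇒ Z/2
Ȟ^1: (6−0)−5=1 ⇒ Z/2
Ȟ^2: (0−0)−0=0 ⇒ 0

Ȟ^0(U;F) ≅ Z/2, Ȟ^1(U;F) ≅ Z/2 and Ȟ^2(U;F) ≅ 0


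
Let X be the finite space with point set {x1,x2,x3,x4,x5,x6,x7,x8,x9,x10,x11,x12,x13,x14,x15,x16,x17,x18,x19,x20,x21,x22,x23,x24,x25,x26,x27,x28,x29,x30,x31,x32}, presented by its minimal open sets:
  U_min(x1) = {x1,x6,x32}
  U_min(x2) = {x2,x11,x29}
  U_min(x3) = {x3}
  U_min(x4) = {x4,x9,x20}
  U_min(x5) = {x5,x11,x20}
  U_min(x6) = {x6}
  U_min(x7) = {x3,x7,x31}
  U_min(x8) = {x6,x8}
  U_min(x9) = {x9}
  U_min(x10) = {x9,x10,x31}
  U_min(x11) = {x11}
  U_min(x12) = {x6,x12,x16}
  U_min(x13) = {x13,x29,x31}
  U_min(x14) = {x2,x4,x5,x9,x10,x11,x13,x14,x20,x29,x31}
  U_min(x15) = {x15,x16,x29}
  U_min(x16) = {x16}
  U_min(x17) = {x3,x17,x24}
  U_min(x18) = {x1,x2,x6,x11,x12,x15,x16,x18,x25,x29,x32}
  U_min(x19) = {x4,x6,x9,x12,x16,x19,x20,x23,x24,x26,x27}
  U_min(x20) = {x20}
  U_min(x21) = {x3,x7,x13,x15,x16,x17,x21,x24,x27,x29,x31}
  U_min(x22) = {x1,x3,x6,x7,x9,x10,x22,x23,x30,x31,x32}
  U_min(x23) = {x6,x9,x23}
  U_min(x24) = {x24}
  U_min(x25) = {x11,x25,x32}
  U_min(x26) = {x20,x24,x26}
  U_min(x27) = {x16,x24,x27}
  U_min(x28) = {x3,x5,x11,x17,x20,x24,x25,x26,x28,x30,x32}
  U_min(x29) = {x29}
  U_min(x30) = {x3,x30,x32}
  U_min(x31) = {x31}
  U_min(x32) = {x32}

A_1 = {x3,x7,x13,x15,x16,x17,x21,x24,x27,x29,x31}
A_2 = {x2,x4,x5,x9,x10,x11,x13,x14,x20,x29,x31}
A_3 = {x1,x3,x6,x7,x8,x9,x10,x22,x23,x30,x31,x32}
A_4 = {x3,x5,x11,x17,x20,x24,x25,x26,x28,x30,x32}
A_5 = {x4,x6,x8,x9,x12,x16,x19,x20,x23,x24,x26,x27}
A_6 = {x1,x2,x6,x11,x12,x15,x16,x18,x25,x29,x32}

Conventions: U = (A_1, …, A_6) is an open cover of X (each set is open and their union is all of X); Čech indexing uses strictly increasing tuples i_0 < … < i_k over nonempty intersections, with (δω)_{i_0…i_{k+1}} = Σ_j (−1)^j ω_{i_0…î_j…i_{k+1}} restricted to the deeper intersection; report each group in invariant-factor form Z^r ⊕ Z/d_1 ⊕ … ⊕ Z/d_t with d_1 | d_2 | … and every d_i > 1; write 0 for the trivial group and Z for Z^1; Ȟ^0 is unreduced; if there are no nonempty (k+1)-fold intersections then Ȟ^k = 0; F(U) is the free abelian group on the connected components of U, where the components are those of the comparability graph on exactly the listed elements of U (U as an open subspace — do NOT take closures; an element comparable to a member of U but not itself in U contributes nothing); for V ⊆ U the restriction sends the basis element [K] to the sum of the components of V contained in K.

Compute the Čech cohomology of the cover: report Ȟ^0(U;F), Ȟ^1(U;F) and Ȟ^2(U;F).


Ȟ^0 = Z, Ȟ^1 = 0 and Ȟ^2 = Z/2

nerve simplices:
  A12={x13,x29,x31} A13={x3,x7,x31} A14={x3,x17,x24} A15={x16,x24,x27} A16={x15,x16,x29} A23={x9,x10,x31} A24={x5,x11,x20} A25={x4,x9,x20} A26={x2,x11,x29} A34={x3,x30,x32} A35={x6,x8,x9,x23} A36={x1,x6,x32} A45={x20,x24,x26} A46={x11,x25,x32} A56={x6,x12,x16}
  A123={x31} A126={x29} A134={x3} A145={x24} A156={x16} A235={x9} A245={x20} A246={x11} A346={x32} A356={x6}
components per intersection:
  A1: {x3,x7,x13,x15,x16,x17,x21,x24,x27,x29,x31}
  A2: {x2,x4,x5,x9,x10,x11,x13,x14,x20,x29,x31}
  A3: {x1,x3,x6,x7,x8,x9,x10,x22,x23,x30,x31,x32}
  A4: {x3,x5,x11,x17,x20,x24,x25,x26,x28,x30,x32}
  A5: {x4,x6,x8,x9,x12,x16,x19,x20,x23,x24,x26,x27}
  A6: {x1,x2,x6,x11,x12,x15,x16,x18,x25,x29,x32}
  A12: {x13,x29,x31}
  A13: {x3,x7,x31}
  A14: {x3,x17,x24}
  A15: {x16,x24,x27}
  A16: {x15,x16,x29}
  A23: {x9,x10,x31}
  A24: {x5,x11,x20}
  A25: {x4,x9,x20}
  A26: {x2,x11,x29}
  A34: {x3,x30,x32}
  A35: {x6,x8,x9,x23}
  A36: {x1,x6,x32}
  A45: {x20,x24,x26}
  A46: {x11,x25,x32}
  A56: {x6,x12,x16}
  A123: {x31}
  A126: {x29}
  A134: {x3}
  A145: {x24}
  A156: {x16}
  A235: {x9}
  A245: {x20}
  A246: {x11}
  A346: {x32}
  A356: {x6}
C dims 6,15,10; δ0: rk 5, SNF 1^5; δ1: rk 10, SNF 1^9·2
degree 0: 6−5−0 = 1 → Ȟ^0 ≅ Z
degree 1: 15−10−5 = 0 → Ȟ^1 ≅ 0
degree 2: 10−0−10 = 0 plus torsion [2] → Ȟ^2 ≅ Z/2


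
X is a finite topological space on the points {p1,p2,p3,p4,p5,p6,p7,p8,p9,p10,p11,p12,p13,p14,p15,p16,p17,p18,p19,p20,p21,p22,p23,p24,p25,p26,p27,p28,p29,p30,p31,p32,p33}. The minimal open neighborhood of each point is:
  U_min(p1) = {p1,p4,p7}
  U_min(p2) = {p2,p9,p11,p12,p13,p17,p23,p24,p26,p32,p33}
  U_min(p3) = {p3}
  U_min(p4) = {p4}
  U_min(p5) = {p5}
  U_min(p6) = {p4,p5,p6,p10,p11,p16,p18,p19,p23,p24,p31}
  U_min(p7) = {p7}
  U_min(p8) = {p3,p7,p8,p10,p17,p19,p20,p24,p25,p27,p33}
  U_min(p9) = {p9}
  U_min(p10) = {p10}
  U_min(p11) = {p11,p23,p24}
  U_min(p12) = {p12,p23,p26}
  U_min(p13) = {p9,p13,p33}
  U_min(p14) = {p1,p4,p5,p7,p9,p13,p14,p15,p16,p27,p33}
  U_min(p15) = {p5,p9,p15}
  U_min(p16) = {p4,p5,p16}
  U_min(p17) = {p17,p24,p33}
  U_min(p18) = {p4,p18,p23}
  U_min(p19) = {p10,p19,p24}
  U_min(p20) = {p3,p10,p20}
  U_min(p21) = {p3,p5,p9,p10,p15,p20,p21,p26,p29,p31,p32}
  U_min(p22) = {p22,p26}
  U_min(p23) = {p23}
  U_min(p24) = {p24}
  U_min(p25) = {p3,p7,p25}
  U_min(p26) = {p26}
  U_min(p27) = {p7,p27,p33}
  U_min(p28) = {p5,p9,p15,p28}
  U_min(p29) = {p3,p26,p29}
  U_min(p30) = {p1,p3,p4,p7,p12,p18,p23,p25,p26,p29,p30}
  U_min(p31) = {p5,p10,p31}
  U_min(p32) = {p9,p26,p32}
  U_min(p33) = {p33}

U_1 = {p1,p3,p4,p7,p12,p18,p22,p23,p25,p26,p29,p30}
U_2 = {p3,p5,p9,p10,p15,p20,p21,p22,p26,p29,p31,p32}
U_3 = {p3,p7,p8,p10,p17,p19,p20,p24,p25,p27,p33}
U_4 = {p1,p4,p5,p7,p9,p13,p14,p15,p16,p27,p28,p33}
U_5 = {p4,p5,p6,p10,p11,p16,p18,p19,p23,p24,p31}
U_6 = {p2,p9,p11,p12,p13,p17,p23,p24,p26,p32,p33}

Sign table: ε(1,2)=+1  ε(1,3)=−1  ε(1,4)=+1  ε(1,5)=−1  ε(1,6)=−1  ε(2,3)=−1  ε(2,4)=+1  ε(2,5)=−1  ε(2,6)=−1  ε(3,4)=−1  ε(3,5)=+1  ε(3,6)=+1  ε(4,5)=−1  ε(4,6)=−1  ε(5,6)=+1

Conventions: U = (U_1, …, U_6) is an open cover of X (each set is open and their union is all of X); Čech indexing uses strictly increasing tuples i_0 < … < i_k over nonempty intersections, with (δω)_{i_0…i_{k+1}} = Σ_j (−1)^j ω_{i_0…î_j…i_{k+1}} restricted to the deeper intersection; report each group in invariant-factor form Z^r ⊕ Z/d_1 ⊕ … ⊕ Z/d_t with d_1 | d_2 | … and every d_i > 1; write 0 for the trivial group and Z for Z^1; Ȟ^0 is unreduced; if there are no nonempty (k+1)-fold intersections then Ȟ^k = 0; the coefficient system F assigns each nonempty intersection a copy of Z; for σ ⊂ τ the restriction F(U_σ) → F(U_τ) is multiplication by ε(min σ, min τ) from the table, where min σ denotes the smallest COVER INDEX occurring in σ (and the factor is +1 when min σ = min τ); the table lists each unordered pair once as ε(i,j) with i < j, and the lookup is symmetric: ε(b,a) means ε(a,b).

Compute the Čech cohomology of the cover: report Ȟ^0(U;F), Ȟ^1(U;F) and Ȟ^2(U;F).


Ȟ^0 = Z; Ȟ^1 = 0; Ȟ^2 = Z/2

intersection data:
  U12={p3,p22,p26,p29} U13={p3,p7,p25} U14={p1,p4,p7} U15={p4,p18,p23} U16={p12,p23,p26} U23={p3,p10,p20} U24={p5,p9,p15} U25={p5,p10,p31} U26={p9,p26,p32} U34={p7,p27,p33} U35={p10,p19,p24} U36={p17,p24,p33} U45={p4,p5,p16} U46={p9,p13,p33} U56={p11,p23,p24}
  U123={p3} U126={p26} U134={p7} U145={p4} U156={p23} U235={p10} U245={p5} U246={p9} U346={p33} U356={p24}
C dims 6,15,10; δ0: rk 5, SNF 1^5; δ1: rk 10, SNF 1^9·2
Ȟ^0 = (6 − 5) − 0 = 1, so Ȟ^0 ≅ Z
Ȟ^1 = (15 − 10) − 5 = 0, so Ȟ^1 ≅ 0
Ȟ^2 = (10 − 0) − 10 = 0 plus torsion [2], so Ȟ^2 ≅ Z/2


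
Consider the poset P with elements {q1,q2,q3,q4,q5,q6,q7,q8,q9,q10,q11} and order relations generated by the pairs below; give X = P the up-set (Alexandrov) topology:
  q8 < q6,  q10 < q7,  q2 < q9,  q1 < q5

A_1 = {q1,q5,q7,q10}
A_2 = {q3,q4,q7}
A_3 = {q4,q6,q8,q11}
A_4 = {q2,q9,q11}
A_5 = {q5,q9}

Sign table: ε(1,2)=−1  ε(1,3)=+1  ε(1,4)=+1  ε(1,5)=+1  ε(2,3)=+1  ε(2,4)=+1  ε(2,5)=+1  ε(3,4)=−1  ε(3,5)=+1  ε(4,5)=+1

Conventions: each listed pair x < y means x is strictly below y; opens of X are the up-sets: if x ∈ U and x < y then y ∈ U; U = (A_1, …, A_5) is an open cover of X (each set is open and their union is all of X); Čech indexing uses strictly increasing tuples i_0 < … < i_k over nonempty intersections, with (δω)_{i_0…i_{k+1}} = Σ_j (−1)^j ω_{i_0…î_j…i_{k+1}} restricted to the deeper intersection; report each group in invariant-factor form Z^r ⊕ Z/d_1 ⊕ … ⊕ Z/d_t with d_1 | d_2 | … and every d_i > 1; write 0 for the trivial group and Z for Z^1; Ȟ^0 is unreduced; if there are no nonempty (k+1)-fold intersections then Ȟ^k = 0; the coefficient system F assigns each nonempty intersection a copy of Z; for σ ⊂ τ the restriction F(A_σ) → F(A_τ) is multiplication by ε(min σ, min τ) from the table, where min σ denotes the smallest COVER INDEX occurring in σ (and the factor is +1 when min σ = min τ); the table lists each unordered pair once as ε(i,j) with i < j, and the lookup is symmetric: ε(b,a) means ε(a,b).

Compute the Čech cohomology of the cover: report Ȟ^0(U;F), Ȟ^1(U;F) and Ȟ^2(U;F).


Ȟ^0 = Z, Ȟ^1 = Z and Ȟ^2 = 0

intersection data:
  A12={q7} A15={q5} A23={q4} A34={q11} A45={q9}
C dims 5,5; δ0: rk 4, SNF 1^4
Ȟ^0 = (5 − 4) − 0 = 1, so Ȟ^0 ≅ Z
Ȟ^1 = (5 − 0) − 4 = 1, so Ȟ^1 ≅ Z
Ȟ^2 = (0 − 0) − 0 = 0, so Ȟ^2 ≅ 0


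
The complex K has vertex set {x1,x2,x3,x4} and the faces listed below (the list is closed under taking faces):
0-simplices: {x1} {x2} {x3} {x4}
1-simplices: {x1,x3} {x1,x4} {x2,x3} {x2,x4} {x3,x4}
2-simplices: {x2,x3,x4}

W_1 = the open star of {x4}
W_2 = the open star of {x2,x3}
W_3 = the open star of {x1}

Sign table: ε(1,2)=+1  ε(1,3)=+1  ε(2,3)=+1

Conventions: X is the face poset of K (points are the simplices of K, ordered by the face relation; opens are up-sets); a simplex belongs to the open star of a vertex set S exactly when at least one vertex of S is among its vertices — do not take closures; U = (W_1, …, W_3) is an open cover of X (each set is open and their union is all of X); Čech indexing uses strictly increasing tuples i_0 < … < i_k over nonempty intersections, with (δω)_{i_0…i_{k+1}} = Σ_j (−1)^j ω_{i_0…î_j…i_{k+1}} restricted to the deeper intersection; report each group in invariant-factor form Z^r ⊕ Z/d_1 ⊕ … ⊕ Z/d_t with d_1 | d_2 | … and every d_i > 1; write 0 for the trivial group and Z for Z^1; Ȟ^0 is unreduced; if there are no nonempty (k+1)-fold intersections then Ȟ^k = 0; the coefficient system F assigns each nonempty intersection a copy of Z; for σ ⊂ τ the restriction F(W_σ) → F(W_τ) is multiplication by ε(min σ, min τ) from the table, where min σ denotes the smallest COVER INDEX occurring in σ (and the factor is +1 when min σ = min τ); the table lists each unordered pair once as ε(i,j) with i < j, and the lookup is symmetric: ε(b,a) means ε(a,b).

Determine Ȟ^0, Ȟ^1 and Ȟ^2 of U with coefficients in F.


Ȟ^0 = Z; Ȟ^1 = Z; Ȟ^2 = 0

intersection data:
  W1={{x4},{x1,x4},{x2,x4},{x3,x4},{x2,x3,x4}} W2={{x2},{x3},{x1,x3},{x2,x3},{x2,x4},{x3,x4},{x2,x3,x4}} W3={{x1},{x1,x3},{x1,x4}}
  W12={{x2,x4},{x3,x4},{x2,x3,x4}} W13={{x1,x4}} W23={{x1,x3}}
C dims 3,3; δ0: rk 2, SNF 1^2
Ȟ^0 = (3 − 2) − 0 = 1, so Ȟ^0 ≅ Z
Ȟ^1 = (3 − 0) − 2 = 1, so Ȟ^1 ≅ Z
Ȟ^2 = (0 − 0) − 0 = 0, so Ȟ^2 ≅ 0


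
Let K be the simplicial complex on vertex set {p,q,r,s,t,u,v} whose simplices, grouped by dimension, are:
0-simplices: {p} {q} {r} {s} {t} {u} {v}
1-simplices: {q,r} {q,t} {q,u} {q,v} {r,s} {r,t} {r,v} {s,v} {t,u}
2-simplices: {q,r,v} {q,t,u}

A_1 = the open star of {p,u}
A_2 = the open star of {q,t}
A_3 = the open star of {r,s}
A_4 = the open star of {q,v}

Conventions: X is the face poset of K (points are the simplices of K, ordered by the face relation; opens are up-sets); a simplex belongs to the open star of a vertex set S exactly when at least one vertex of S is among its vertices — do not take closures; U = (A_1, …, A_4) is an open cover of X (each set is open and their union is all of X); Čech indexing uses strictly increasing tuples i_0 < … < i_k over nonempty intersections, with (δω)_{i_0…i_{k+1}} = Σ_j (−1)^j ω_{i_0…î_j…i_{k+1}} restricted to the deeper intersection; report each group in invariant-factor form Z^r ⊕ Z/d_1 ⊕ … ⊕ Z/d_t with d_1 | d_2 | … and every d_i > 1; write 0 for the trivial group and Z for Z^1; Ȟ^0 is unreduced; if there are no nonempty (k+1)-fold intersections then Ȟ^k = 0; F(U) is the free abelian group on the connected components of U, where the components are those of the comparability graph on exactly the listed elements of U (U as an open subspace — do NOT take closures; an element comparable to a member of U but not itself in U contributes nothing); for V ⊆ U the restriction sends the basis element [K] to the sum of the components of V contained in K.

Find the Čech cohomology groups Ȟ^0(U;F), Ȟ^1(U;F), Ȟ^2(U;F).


Ȟ^0 = Z^2,  Ȟ^1 = Z^2,  Ȟ^2 = 0

nonempty overlaps:
  A1={{p},{u},{q,u},{t,u},{q,t,u}} A2={{q},{t},{q,r},{q,t},{q,u},{q,v},{r,t},{t,u},{q,r,v},{q,t,u}} A3={{r},{s},{q,r},{r,s},{r,t},{r,v},{s,v},{q,r,v}} A4={{q},{v},{q,r},{q,t},{q,u},{q,v},{r,v},{s,v},{q,r,v},{q,t,u}}
  A12={{q,u},{t,u},{q,t,u}} A14={{q,u},{q,t,u}} A23={{q,r},{r,t},{q,r,v}} A24={{q},{q,r},{q,t},{q,u},{q,v},{q,r,v},{q,t,u}} A34={{q,r},{r,v},{s,v},{q,r,v}}
  A124={{q,u},{q,t,u}} A234={{q,r},{q,r,v}}
components per intersection:
  A1: {{p}} {{u},{q,u},{t,u},{q,t,u}}
  A2: {{q},{t},{q,r},{q,t},{q,u},{q,v},{r,t},{t,u},{q,r,v},{q,t,u}}
  A3: {{r},{s},{q,r},{r,s},{r,t},{r,v},{s,v},{q,r,v}}
  A4: {{q},{v},{q,r},{q,t},{q,u},{q,v},{r,v},{s,v},{q,r,v},{q,t,u}}
  A12: {{q,u},{t,u},{q,t,u}}
  A14: {{q,u},{q,t,u}}
  A23: {{q,r},{q,r,v}} {{r,t}}
  A24: {{q},{q,r},{q,t},{q,u},{q,v},{q,r,v},{q,t,u}}
  A34: {{q,r},{r,v},{q,r,v}} {{s,v}}
  A124: {{q,u},{q,t,u}}
  A234: {{q,r},{q,r,v}}
C dims 5,7,2; δ0: rk 3, SNF 1^3; δ1: rk 2, SNF 1^2
degree 0: 5−3−0 = 2 → Ȟ^0 ≅ Z^2
degree 1: 7−2−3 = 2 → Ȟ^1 ≅ Z^2
degree 2: 2−0−2 = 0 → Ȟ^2 ≅ 0


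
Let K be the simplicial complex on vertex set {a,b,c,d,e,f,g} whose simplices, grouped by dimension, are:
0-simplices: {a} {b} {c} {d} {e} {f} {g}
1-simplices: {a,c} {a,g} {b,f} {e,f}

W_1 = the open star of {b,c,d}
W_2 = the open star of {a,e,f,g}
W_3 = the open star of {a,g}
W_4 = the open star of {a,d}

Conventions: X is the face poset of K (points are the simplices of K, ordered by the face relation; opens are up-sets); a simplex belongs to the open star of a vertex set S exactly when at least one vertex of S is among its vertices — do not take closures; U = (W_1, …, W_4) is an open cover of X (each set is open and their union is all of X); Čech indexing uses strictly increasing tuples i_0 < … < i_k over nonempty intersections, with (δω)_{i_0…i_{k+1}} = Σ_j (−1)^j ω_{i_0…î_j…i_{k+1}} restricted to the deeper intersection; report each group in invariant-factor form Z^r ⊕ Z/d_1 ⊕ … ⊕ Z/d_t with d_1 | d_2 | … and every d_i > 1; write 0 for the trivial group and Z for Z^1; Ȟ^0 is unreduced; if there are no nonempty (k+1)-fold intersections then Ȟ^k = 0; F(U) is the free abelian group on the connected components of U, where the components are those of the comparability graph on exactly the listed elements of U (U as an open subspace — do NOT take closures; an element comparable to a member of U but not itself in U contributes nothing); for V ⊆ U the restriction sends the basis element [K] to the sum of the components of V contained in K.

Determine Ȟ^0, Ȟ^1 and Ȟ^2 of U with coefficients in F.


nerve simplices:
  W1={{b},{c},{d},{a,c},{b,f}} W2={{a},{e},{f},{g},{a,c},{a,g},{b,f},{e,f}} W3={{a},{g},{a,c},{a,g}} W4={{a},{d},{a,c},{a,g}}
  W12={{a,c},{b,f}} W13={{a,c}} W14={{d},{a,c}} W23={{a},{g},{a,c},{a,g}} W24={{a},{a,c},{a,g}} W34={{a},{a,c},{a,g}}
  W123={{a,c}} W124={{a,c}} W134={{a,c}} W234={{a},{a,c},{a,g}}
  W1234={{a,c}}
components per intersection:
  W1: {{b},{b,f}} {{c},{a,c}} {{d}}
  W2: {{a},{g},{a,c},{a,g}} {{e},{f},{b,f},{e,f}}
  W3: {{a},{g},{a,c},{a,g}}
  W4: {{a},{a,c},{a,g}} {{d}}
  W12: {{a,c}} {{b,f}}
  W13: {{a,c}}
  W14: {{d}} {{a,c}}
  W23: {{a},{g},{a,c},{a,g}}
  W24: {{a},{a,c},{a,g}}
  W34: {{a},{a,c},{a,g}}
  W123: {{a,c}}
  W124: {{a,c}}
  W134: {{a,c}}
  W234: {{a},{a,c},{a,g}}
  W1234: {{a,c}}
C dims 8,8,4,1; δ0: rk 5, SNF 1^5; δ1: rk 3, SNF 1^3; δ2: rk 1, SNF 1^1
degree 0: 8−5−0 = 3 → Ȟ^0 ≅ Z^3
degree 1: 8−3−5 = 0 → Ȟ^1 ≅ 0
degree 2: 4−1−3 = 0 → Ȟ^2 ≅ 0

Ȟ^0(U;F) ≅ Z^3, Ȟ^1(U;F) ≅ 0, Ȟ^2(U;F) ≅ 0


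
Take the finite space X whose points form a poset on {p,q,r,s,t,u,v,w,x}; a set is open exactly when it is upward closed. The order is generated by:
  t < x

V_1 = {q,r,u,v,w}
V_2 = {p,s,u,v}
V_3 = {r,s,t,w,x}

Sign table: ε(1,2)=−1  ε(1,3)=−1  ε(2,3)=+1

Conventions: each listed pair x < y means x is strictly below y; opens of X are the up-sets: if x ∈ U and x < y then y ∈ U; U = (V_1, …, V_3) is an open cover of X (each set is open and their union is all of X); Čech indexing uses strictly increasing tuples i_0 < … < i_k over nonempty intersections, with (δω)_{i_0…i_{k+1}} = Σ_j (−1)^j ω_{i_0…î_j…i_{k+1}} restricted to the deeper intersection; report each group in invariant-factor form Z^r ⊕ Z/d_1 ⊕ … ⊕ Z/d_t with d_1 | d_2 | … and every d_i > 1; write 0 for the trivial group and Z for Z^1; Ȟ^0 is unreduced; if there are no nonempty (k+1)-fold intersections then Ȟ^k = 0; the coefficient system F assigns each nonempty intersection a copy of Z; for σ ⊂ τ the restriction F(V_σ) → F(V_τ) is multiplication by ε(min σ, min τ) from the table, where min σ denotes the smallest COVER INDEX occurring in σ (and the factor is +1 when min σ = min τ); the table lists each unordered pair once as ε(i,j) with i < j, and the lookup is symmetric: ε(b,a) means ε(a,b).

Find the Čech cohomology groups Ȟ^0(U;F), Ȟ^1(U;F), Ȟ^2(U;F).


Ȟ^0 = Z, Ȟ^1 = Z, Ȟ^2 = 0

intersection data:
  V12={u,v} V13={r,w} V23={s}
C dims 3,3; δ0: rk 2, SNF 1^2
Ȟ^0 = (3 − 2) − 0 = 1, so Ȟ^0 ≅ Z
Ȟ^1 = (3 − 0) − 2 = 1, so Ȟ^1 ≅ Z
Ȟ^2 = (0 − 0) − 0 = 0, so Ȟ^2 ≅ 0


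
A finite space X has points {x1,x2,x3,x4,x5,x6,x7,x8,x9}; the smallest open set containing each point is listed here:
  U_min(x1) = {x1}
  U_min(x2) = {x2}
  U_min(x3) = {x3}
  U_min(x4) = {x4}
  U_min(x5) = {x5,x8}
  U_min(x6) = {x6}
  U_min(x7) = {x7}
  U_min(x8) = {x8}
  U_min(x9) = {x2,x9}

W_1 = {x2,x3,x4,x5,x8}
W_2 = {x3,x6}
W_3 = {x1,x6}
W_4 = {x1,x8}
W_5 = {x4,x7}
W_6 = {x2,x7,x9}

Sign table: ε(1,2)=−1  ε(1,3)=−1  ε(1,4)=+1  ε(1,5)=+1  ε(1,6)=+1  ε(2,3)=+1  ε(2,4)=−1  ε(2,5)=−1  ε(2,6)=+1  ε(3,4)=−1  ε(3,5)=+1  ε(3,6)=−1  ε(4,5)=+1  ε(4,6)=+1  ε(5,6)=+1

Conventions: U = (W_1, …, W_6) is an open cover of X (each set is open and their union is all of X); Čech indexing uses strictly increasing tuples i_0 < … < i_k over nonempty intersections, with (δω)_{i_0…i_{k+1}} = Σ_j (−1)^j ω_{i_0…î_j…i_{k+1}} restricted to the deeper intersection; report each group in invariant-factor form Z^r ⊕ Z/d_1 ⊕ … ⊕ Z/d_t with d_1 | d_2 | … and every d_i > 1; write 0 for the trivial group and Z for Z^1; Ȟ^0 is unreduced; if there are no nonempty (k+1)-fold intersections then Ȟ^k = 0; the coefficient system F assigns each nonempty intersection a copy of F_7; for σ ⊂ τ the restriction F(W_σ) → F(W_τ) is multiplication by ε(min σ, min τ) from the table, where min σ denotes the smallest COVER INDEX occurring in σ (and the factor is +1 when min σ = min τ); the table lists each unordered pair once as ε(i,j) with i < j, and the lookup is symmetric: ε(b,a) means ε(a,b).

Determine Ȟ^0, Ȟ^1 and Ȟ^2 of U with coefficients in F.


Ȟ^0(U;F) ≅ Z/7, Ȟ^1(U;F) ≅ Z/7 ⊕ Z/7, Ȟ^2(U;F) ≅ 0

nonempty intersections:
  W12={x3} W14={x8} W15={x4} W16={x2} W23={x6} W34={x1} W56={x7}
C dims 6,7; δ0: rk_F7 5
Ȟ^0: (6−5)−0=1 ⇒ Z/7
Ȟ^1: (7−0)−5=2 ⇒ Z/7 ⊕ Z/7
Ȟ^2: (0−0)−0=0 ⇒ 0


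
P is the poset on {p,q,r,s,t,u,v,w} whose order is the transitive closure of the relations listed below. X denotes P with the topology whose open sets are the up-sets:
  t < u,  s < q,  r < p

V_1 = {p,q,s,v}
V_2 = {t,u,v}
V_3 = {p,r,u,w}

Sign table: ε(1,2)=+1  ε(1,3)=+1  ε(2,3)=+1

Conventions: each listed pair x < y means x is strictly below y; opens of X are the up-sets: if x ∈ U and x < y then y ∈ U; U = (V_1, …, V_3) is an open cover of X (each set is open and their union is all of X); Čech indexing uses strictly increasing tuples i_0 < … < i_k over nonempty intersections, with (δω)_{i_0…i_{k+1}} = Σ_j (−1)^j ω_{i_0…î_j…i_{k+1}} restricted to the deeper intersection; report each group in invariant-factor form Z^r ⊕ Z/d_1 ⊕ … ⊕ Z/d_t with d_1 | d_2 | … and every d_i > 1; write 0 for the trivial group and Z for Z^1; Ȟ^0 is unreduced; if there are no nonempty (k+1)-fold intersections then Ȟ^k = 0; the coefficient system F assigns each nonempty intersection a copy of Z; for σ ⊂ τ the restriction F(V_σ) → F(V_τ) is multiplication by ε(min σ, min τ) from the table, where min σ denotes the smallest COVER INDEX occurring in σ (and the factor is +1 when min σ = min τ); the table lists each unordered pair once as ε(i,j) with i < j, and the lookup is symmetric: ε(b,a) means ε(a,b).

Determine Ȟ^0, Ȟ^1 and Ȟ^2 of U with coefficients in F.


Ȟ^0 = Z, Ȟ^1 = Z and Ȟ^2 = 0

nonempty overlaps:
  V12={v} V13={p} V23={u}
C dims 3,3; δ0: rk 2, SNF 1^2
degree 0: 3−2−0 = 1 → Ȟ^0 ≅ Z
degree 1: 3−0−2 = 1 → Ȟ^1 ≅ Z
degree 2: 0−0−0 = 0 → Ȟ^2 ≅ 0


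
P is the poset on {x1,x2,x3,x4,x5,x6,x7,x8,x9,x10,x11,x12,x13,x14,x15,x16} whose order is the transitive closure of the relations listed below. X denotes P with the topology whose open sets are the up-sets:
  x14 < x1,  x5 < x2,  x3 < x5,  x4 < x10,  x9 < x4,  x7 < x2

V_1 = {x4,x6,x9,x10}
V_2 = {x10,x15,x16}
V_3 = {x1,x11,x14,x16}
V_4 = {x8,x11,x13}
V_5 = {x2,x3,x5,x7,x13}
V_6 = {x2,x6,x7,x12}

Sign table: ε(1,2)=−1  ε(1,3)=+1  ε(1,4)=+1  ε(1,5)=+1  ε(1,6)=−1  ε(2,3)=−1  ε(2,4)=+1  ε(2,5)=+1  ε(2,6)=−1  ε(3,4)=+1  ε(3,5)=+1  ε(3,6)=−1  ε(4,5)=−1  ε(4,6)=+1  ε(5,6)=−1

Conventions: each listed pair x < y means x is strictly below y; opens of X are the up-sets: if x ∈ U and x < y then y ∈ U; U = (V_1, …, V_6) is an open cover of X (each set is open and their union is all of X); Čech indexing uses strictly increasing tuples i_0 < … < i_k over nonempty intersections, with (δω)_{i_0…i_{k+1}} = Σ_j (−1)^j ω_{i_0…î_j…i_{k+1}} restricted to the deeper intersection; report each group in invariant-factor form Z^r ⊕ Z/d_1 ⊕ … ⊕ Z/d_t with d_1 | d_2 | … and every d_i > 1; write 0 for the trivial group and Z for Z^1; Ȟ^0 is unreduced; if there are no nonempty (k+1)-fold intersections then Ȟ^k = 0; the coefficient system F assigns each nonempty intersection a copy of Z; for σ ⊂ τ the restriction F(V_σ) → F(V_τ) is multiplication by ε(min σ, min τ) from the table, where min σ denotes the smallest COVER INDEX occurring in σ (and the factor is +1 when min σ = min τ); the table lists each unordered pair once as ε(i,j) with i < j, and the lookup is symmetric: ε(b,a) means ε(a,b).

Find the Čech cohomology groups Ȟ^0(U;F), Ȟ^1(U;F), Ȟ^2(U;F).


nerve simplices:
  V12={x10} V16={x6} V23={x16} V34={x11} V45={x13} V56={x2,x7}
C dims 6,6; δ0: rk 6, SNF 1^5·2
degree 0: 6−6−0 = 0 → Ȟ^0 ≅ 0
degree 1: 6−0−6 = 0 plus torsion [2] → Ȟ^1 ≅ Z/2
degree 2: 0−0−0 = 0 → Ȟ^2 ≅ 0

Ȟ^0 ≅ 0,  Ȟ^1 ≅ Z/2,  Ȟ^2 ≅ 0


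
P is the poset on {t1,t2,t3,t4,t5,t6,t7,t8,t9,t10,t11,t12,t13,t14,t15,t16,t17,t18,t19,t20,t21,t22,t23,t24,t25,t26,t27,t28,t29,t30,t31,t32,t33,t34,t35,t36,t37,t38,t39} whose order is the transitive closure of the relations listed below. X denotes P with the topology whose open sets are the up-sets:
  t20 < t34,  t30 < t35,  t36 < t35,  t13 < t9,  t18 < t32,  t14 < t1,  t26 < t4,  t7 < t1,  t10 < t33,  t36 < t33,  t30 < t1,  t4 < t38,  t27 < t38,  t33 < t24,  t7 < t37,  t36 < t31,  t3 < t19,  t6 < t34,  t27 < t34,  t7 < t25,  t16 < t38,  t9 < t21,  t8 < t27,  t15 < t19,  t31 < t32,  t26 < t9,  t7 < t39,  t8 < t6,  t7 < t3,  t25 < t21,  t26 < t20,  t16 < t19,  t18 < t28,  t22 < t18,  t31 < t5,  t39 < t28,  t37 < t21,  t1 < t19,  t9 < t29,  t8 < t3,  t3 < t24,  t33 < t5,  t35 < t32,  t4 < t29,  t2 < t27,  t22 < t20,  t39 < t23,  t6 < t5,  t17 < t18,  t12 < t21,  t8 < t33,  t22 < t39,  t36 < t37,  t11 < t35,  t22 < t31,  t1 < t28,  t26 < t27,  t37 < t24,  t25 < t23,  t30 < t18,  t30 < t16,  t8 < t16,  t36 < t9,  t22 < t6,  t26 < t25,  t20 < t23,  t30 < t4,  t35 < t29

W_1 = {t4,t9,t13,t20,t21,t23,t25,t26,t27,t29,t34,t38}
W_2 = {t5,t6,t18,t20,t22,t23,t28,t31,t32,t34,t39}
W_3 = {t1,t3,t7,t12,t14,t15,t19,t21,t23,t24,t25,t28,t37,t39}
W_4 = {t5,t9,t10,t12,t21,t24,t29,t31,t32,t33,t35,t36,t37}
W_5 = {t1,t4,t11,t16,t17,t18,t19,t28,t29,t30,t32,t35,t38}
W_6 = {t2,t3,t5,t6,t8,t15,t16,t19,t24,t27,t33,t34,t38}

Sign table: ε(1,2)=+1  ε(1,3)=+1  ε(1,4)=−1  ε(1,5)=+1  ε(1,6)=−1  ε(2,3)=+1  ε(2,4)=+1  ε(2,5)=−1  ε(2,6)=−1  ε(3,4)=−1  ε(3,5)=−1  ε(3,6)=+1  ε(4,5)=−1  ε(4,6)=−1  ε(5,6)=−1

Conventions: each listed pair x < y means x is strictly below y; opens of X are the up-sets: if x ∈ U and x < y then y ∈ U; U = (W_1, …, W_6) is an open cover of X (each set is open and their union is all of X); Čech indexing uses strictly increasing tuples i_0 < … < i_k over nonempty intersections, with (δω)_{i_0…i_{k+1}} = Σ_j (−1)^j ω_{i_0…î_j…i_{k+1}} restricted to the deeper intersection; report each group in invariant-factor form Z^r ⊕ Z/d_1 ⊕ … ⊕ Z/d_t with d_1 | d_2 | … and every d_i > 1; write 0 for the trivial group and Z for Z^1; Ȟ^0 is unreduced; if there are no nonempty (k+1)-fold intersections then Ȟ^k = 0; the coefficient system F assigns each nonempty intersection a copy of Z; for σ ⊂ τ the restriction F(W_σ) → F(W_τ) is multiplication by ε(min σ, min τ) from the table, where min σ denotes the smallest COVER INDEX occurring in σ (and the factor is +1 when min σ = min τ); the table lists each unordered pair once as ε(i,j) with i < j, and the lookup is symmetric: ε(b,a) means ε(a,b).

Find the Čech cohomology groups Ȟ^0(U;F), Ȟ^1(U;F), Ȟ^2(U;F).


Ȟ^0 = 0, Ȟ^1 = Z/2, Ȟ^2 = Z

cover nerve:
  W12={t20,t23,t34} W13={t21,t23,t25} W14={t9,t21,t29} W15={t4,t29,t38} W16={t27,t34,t38} W23={t23,t28,t39} W24={t5,t31,t32} W25={t18,t28,t32} W26={t5,t6,t34} W34={t12,t21,t24,t37} W35={t1,t19,t28} W36={t3,t15,t19,t24} W45={t29,t32,t35} W46={t5,t24,t33} W56={t16,t19,t38}
  W123={t23} W126={t34} W134={t21} W145={t29} W156={t38} W235={t28} W245={t32} W246={t5} W346={t24} W356={t19}
C dims 6,15,10; δ0: rk 6, SNF 1^5·2; δ1: rk 9, SNF 1^9
Ȟ^0: (6−6)−0=0 ⇒ 0
Ȟ^1: (15−9)−6=0 plus torsion [2] ⇒ Z/2
Ȟ^2: (10−0)−9=1 ⇒ Z


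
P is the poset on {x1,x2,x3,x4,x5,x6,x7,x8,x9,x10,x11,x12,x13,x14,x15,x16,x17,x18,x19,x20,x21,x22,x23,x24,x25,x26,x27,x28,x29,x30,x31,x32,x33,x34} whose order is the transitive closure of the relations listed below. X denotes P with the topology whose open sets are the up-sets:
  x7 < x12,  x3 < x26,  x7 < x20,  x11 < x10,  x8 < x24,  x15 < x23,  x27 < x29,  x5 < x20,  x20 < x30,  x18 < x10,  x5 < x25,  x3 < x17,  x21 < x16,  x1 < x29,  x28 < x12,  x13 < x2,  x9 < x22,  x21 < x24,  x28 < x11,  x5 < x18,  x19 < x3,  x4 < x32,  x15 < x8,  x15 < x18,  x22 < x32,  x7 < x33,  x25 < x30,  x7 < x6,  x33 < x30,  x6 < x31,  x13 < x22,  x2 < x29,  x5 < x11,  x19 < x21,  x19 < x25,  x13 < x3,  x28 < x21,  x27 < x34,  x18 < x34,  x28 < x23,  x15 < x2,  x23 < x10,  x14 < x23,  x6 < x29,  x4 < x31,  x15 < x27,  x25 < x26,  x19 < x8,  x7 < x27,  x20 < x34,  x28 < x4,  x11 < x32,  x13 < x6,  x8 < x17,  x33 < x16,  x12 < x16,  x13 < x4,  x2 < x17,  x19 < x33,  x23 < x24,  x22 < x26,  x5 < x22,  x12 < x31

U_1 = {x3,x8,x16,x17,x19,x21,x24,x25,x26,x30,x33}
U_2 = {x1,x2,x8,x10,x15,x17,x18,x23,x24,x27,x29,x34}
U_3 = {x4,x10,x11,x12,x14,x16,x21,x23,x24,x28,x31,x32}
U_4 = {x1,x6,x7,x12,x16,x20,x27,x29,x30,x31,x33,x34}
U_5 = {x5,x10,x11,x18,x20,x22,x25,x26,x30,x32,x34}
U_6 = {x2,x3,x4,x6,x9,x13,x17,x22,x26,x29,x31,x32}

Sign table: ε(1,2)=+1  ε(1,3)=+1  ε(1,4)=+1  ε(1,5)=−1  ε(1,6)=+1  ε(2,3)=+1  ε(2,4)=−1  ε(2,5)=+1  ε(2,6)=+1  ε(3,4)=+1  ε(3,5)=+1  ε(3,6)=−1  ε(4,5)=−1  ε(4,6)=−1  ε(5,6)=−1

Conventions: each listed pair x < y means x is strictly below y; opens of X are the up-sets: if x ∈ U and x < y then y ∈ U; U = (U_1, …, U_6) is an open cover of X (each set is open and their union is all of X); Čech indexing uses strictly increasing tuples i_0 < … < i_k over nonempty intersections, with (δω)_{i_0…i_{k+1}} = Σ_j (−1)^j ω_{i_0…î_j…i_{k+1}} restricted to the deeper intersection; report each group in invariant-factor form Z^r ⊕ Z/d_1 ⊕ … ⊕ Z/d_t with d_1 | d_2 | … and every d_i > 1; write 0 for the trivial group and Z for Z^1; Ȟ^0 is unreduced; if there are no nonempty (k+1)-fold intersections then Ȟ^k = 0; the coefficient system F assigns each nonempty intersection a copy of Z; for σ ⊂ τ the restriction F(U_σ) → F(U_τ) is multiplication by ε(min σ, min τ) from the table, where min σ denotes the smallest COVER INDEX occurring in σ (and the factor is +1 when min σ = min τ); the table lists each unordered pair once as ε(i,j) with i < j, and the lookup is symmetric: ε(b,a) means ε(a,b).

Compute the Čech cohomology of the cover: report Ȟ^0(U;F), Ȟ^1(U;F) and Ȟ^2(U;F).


cover nerve:
  U12={x8,x17,x24} U13={x16,x21,x24} U14={x16,x30,x33} U15={x25,x26,x30} U16={x3,x17,x26} U23={x10,x23,x24} U24={x1,x27,x29,x34} U25={x10,x18,x34} U26={x2,x17,x29} U34={x12,x16,x31} U35={x10,x11,x32} U36={x4,x31,x32} U45={x20,x30,x34} U46={x6,x29,x31} U56={x22,x26,x32}
  U123={x24} U126={x17} U134={x16} U145={x30} U156={x26} U235={x10} U245={x34} U246={x29} U346={x31} U356={x32}
C dims 6,15,10; δ0: rk 6, SNF 1^5·2; δ1: rk 9, SNF 1^9
Ȟ^0: (6−6)−0=0 ⇒ 0
Ȟ^1: (15−9)−6=0 plus torsion [2] ⇒ Z/2
Ȟ^2: (10−0)−9=1 ⇒ Z

Ȟ^0 ≅ 0, Ȟ^1 ≅ Z/2 and Ȟ^2 ≅ Z


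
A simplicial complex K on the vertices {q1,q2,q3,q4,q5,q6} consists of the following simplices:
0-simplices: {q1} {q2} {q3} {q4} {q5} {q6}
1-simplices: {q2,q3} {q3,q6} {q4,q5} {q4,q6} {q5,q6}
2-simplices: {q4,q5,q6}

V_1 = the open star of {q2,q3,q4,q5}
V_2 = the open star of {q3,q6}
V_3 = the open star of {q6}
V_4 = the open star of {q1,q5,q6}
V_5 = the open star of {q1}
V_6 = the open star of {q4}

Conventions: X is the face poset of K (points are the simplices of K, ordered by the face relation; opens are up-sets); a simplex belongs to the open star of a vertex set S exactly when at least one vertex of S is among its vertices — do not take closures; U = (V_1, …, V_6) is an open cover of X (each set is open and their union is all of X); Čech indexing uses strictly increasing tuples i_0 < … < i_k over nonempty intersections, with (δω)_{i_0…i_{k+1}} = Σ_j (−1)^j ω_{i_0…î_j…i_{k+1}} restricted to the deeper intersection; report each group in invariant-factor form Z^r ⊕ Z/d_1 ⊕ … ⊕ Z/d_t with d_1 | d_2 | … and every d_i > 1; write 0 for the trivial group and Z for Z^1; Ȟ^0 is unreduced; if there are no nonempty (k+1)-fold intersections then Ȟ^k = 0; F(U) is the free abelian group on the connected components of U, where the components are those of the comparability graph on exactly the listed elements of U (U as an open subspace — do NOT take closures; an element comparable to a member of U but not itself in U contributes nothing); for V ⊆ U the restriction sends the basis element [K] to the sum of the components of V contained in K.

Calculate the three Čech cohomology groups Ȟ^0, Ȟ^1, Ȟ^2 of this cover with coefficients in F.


cover nerve:
  V1={{q2},{q3},{q4},{q5},{q2,q3},{q3,q6},{q4,q5},{q4,q6},{q5,q6},{q4,q5,q6}} V2={{q3},{q6},{q2,q3},{q3,q6},{q4,q6},{q5,q6},{q4,q5,q6}} V3={{q6},{q3,q6},{q4,q6},{q5,q6},{q4,q5,q6}} V4={{q1},{q5},{q6},{q3,q6},{q4,q5},{q4,q6},{q5,q6},{q4,q5,q6}} V5={{q1}} V6={{q4},{q4,q5},{q4,q6},{q4,q5,q6}}
  V12={{q3},{q2,q3},{q3,q6},{q4,q6},{q5,q6},{q4,q5,q6}} V13={{q3,q6},{q4,q6},{q5,q6},{q4,q5,q6}} V14={{q5},{q3,q6},{q4,q5},{q4,q6},{q5,q6},{q4,q5,q6}} V16={{q4},{q4,q5},{q4,q6},{q4,q5,q6}} V23={{q6},{q3,q6},{q4,q6},{q5,q6},{q4,q5,q6}} V24={{q6},{q3,q6},{q4,q6},{q5,q6},{q4,q5,q6}} V26={{q4,q6},{q4,q5,q6}} V34={{q6},{q3,q6},{q4,q6},{q5,q6},{q4,q5,q6}} V36={{q4,q6},{q4,q5,q6}} V45={{q1}} V46={{q4,q5},{q4,q6},{q4,q5,q6}}
  V123={{q3,q6},{q4,q6},{q5,q6},{q4,q5,q6}} V124={{q3,q6},{q4,q6},{q5,q6},{q4,q5,q6}} V126={{q4,q6},{q4,q5,q6}} V134={{q3,q6},{q4,q6},{q5,q6},{q4,q5,q6}} V136={{q4,q6},{q4,q5,q6}} V146={{q4,q5},{q4,q6},{q4,q5,q6}} V234={{q6},{q3,q6},{q4,q6},{q5,q6},{q4,q5,q6}} V236={{q4,q6},{q4,q5,q6}} V246={{q4,q6},{q4,q5,q6}} V346={{q4,q6},{q4,q5,q6}}
  V1234={{q3,q6},{q4,q6},{q5,q6},{q4,q5,q6}} V1236={{q4,q6},{q4,q5,q6}} V1246={{q4,q6},{q4,q5,q6}} V1346={{q4,q6},{q4,q5,q6}} V2346={{q4,q6},{q4,q5,q6}}
  V12346={{q4,q6},{q4,q5,q6}}
components per intersection:
  V1: {{q2},{q3},{q2,q3},{q3,q6}} {{q4},{q5},{q4,q5},{q4,q6},{q5,q6},{q4,q5,q6}}
  V2: {{q3},{q6},{q2,q3},{q3,q6},{q4,q6},{q5,q6},{q4,q5,q6}}
  V3: {{q6},{q3,q6},{q4,q6},{q5,q6},{q4,q5,q6}}
  V4: {{q1}} {{q5},{q6},{q3,q6},{q4,q5},{q4,q6},{q5,q6},{q4,q5,q6}}
  V5: {{q1}}
  V6: {{q4},{q4,q5},{q4,q6},{q4,q5,q6}}
  V12: {{q3},{q2,q3},{q3,q6}} {{q4,q6},{q5,q6},{q4,q5,q6}}
  V13: {{q3,q6}} {{q4,q6},{q5,q6},{q4,q5,q6}}
  V14: {{q5},{q4,q5},{q4,q6},{q5,q6},{q4,q5,q6}} {{q3,q6}}
  V16: {{q4},{q4,q5},{q4,q6},{q4,q5,q6}}
  V23: {{q6},{q3,q6},{q4,q6},{q5,q6},{q4,q5,q6}}
  V24: {{q6},{q3,q6},{q4,q6},{q5,q6},{q4,q5,q6}}
  V26: {{q4,q6},{q4,q5,q6}}
  V34: {{q6},{q3,q6},{q4,q6},{q5,q6},{q4,q5,q6}}
  V36: {{q4,q6},{q4,q5,q6}}
  V45: {{q1}}
  V46: {{q4,q5},{q4,q6},{q4,q5,q6}}
  V123: {{q3,q6}} {{q4,q6},{q5,q6},{q4,q5,q6}}
  V124: {{q3,q6}} {{q4,q6},{q5,q6},{q4,q5,q6}}
  V126: {{q4,q6},{q4,q5,q6}}
  V134: {{q3,q6}} {{q4,q6},{q5,q6},{q4,q5,q6}}
  V136: {{q4,q6},{q4,q5,q6}}
  V146: {{q4,q5},{q4,q6},{q4,q5,q6}}
  V234: {{q6},{q3,q6},{q4,q6},{q5,q6},{q4,q5,q6}}
  V236: {{q4,q6},{q4,q5,q6}}
  V246: {{q4,q6},{q4,q5,q6}}
  V346: {{q4,q6},{q4,q5,q6}}
  V1234: {{q3,q6}} {{q4,q6},{q5,q6},{q4,q5,q6}}
  V1236: {{q4,q6},{q4,q5,q6}}
  V1246: {{q4,q6},{q4,q5,q6}}
  V1346: {{q4,q6},{q4,q5,q6}}
  V2346: {{q4,q6},{q4,q5,q6}}
  V12346: {{q4,q6},{q4,q5,q6}}
C dims 8,14,13,6; δ0: rk 6, SNF 1^6; δ1: rk 8, SNF 1^8; δ2: rk 5, SNF 1^5
Ȟ^0: (8−6)−0=2 ⇒ Z^2
Ȟ^1: (14−8)−6=0 ⇒ 0
Ȟ^2: (13−5)−8=0 ⇒ 0

Ȟ^0 = Z^2, Ȟ^1 = 0 and Ȟ^2 = 0


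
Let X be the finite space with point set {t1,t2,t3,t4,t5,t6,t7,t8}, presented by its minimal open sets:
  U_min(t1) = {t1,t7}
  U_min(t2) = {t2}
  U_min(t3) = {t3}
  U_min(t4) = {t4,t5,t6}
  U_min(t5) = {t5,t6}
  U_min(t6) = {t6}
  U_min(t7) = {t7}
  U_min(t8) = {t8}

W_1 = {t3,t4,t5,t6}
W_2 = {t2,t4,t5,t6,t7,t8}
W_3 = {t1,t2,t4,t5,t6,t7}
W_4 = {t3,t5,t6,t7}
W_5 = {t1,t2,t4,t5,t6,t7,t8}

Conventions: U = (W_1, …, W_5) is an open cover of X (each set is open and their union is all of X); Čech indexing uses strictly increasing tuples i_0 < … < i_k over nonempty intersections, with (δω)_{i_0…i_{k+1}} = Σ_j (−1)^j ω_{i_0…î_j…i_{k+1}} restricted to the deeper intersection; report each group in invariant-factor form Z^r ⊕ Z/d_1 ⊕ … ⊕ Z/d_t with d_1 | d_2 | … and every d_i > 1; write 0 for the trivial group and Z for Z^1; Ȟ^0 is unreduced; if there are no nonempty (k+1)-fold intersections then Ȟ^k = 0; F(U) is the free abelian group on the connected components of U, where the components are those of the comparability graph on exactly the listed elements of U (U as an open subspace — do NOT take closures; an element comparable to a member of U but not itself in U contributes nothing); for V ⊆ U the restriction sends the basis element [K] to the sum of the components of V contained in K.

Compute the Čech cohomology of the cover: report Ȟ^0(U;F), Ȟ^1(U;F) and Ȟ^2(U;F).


Ȟ^0 = Z^5, Ȟ^1 = 0, Ȟ^2 = 0

nonempty overlaps:
  W12={t4,t5,t6} W13={t4,t5,t6} W14={t3,t5,t6} W15={t4,t5,t6} W23={t2,t4,t5,t6,t7} W24={t5,t6,t7} W25={t2,t4,t5,t6,t7,t8} W34={t5,t6,t7} W35={t1,t2,t4,t5,t6,t7} W45={t5,t6,t7}
  W123={t4,t5,t6} W124={t5,t6} W125={t4,t5,t6} W134={t5,t6} W135={t4,t5,t6} W145={t5,t6} W234={t5,t6,t7} W235={t2,t4,t5,t6,t7} W245={t5,t6,t7} W345={t5,t6,t7}
  W1234={t5,t6} W1235={t4,t5,t6} W1245={t5,t6} W1345={t5,t6} W2345={t5,t6,t7}
  W12345={t5,t6}
components per intersection:
  W1: {t3} {t4,t5,t6}
  W2: {t2} {t4,t5,t6} {t7} {t8}
  W3: {t1,t7} {t2} {t4,t5,t6}
  W4: {t3} {t5,t6} {t7}
  W5: {t1,t7} {t2} {t4,t5,t6} {t8}
  W12: {t4,t5,t6}
  W13: {t4,t5,t6}
  W14: {t3} {t5,t6}
  W15: {t4,t5,t6}
  W23: {t2} {t4,t5,t6} {t7}
  W24: {t5,t6} {t7}
  W25: {t2} {t4,t5,t6} {t7} {t8}
  W34: {t5,t6} {t7}
  W35: {t1,t7} {t2} {t4,t5,t6}
  W45: {t5,t6} {t7}
  W123: {t4,t5,t6}
  W124: {t5,t6}
  W125: {t4,t5,t6}
  W134: {t5,t6}
  W135: {t4,t5,t6}
  W145: {t5,t6}
  W234: {t5,t6} {t7}
  W235: {t2} {t4,t5,t6} {t7}
  W245: {t5,t6} {t7}
  W345: {t5,t6} {t7}
  W1234: {t5,t6}
  W1235: {t4,t5,t6}
  W1245: {t5,t6}
  W1345: {t5,t6}
  W2345: {t5,t6} {t7}
  W12345: {t5,t6}
C dims 16,21,15,6; δ0: rk 11, SNF 1^11; δ1: rk 10, SNF 1^10; δ2: rk 5, SNF 1^5
degree 0: 16−11−0 = 5 → Ȟ^0 ≅ Z^5
degree 1: 21−10−11 = 0 → Ȟ^1 ≅ 0
degree 2: 15−5−10 = 0 → Ȟ^2 ≅ 0
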